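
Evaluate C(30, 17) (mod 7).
0

Using Lucas' theorem:
Write n=30 and k=17 in base 7:
n in base 7: [4, 2]
k in base 7: [2, 3]
C(30,17) mod 7 = ∏ C(n_i, k_i) mod 7
Digit binomials (mod 7): C(4,2) = 6; C(2,3) = 0 (k_i > n_i)
Product: 6 × 0 = 0 ≡ 0 (mod 7)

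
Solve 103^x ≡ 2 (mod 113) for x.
52

Baby-step giant-step with step n = ⌈√113⌉ = 11.
Baby steps 103^j mod 113 (j:value) for j=0..10: 0:1, 1:103, 2:100, 3:17, 4:56, 5:5, 6:63, 7:48, 8:85, 9:54, 10:25.
Giant-step multiplier: 103^(-11) ≡ 103^(112-11) = 103^101 ≡ 80 (mod 113).
Giant steps γ_i = 2·80^i mod 113: γ_0=2, γ_1=47, γ_2=31, γ_3=107, γ_4=85 (in table at j=8).
x = i·n + j = 4·11 + 8 = 52.
Check: 103^52 ≡ 2 (mod 113).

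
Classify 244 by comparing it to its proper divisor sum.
deficient

Proper divisors of 244: sum = 1 + 2 + 4 + 61 + 122 = 190
Since 190 < 244, 244 is deficient.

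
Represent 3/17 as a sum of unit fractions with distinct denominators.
1/6 + 1/102

Greedy algorithm:
3/17: ceiling(17/3) = 6, use 1/6
1/102: ceiling(102/1) = 102, use 1/102
Result: 3/17 = 1/6 + 1/102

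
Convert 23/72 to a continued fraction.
[0; 3, 7, 1, 2]

Euclidean algorithm steps:
23 = 0 × 72 + 23
72 = 3 × 23 + 3
23 = 7 × 3 + 2
3 = 1 × 2 + 1
2 = 2 × 1 + 0
Continued fraction: [0; 3, 7, 1, 2]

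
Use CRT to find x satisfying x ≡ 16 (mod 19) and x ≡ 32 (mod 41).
73

Using Chinese Remainder Theorem:
M = 19 × 41 = 779
M1 = 41, M2 = 19
y1 = 41^(-1) mod 19 = 13
y2 = 19^(-1) mod 41 = 13
x = (16×41×13 + 32×19×13) mod 779 = 73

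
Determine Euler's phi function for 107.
106

107 = 107
φ(n) = n × ∏(1 - 1/p) for each prime p dividing n
φ(107) = 107 × (1 - 1/107) = 106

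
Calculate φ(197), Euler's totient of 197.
196

197 = 197
φ(n) = n × ∏(1 - 1/p) for each prime p dividing n
φ(197) = 197 × (1 - 1/197) = 196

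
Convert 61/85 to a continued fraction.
[0; 1, 2, 1, 1, 5, 2]

Euclidean algorithm steps:
61 = 0 × 85 + 61
85 = 1 × 61 + 24
61 = 2 × 24 + 13
24 = 1 × 13 + 11
13 = 1 × 11 + 2
11 = 5 × 2 + 1
2 = 2 × 1 + 0
Continued fraction: [0; 1, 2, 1, 1, 5, 2]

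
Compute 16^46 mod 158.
92

Repeated squaring. Binary of 46 = 101110.
16^1 ≡ 16 (mod 158); 16^2 ≡ 98 (mod 158); 16^4 ≡ 124 (mod 158); 16^8 ≡ 50 (mod 158); 16^16 ≡ 130 (mod 158); 16^32 ≡ 152 (mod 158)
16^46 = 16^2 × 16^4 × 16^8 × 16^32 ≡ 92 (mod 158)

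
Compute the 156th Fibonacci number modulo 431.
57

Matrix identity: Q^n = [[F_(n+1), F_n], [F_n, F_(n-1)]] with Q = [[1,1],[1,0]].
n = 156 = 10011100₂. Square-and-multiply, entries mod 431:
Q^1 = [[1,1],[1,0]]
Q^2 = (Q^1)² = [[2,1],[1,1]]
Q^4 = (Q^2)² = [[5,3],[3,2]]
Q^9 = (Q^4)²·Q = [[55,34],[34,21]]
Q^19 = (Q^9)²·Q = [[300,302],[302,429]]
Q^39 = (Q^19)²·Q = [[101,184],[184,348]]
Q^78 = (Q^39)² = [[95,295],[295,231]]
Q^156 = (Q^78)² = [[368,57],[57,311]]
F_156 mod 431 = Q^156[0][1] = 57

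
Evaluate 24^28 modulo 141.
72

Repeated squaring. Binary of 28 = 11100.
24^1 ≡ 24 (mod 141); 24^2 ≡ 12 (mod 141); 24^4 ≡ 3 (mod 141); 24^8 ≡ 9 (mod 141); 24^16 ≡ 81 (mod 141)
24^28 = 24^4 × 24^8 × 24^16 ≡ 72 (mod 141)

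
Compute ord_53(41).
52

53 is prime, so ord(41) divides φ(53) = 52.
Divisors of 52: 1, 2, 4, 13, 26, 52.
Repeated squaring: 41^1 ≡ 41, 41^2 ≡ 38, 41^4 ≡ 13, 41^8 ≡ 10, 41^16 ≡ 47, 41^32 ≡ 36 (mod 53).
Test 41^d mod 53 for each divisor d in increasing order:
41^1 ≡ 41
41^2 ≡ 38
41^4 ≡ 13
41^13 = 41^8·41^4·41^1 ≡ 30
41^26 = 41^16·41^8·41^2 ≡ 52
41^52 = 41^32·41^16·41^4 ≡ 1  ← first divisor giving 1
The order is 52.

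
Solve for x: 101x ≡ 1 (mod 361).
168

gcd(101, 361) = 1, so the inverse exists.
Extended Euclidean algorithm on (361, 101):
361 = 3 × 101 + 58  ⟹  58 = (1)·361 + (-3)·101
101 = 1 × 58 + 43  ⟹  43 = (-1)·361 + (4)·101
58 = 1 × 43 + 15  ⟹  15 = (2)·361 + (-7)·101
43 = 2 × 15 + 13  ⟹  13 = (-5)·361 + (18)·101
15 = 1 × 13 + 2  ⟹  2 = (7)·361 + (-25)·101
13 = 6 × 2 + 1  ⟹  1 = (-47)·361 + (168)·101
So (168)·101 ≡ 1 (mod 361), i.e. 101^(-1) ≡ 168 (mod 361).
Check: 101 × 168 = 16968 ≡ 1 (mod 361)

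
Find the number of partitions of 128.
4351078600

p(n) counts ways to write n as a sum of positive integers (order ignored).
Euler's pentagonal recurrence: p(k) = p(k-1) + p(k-2) - p(k-5) - p(k-7) + p(k-12) + p(k-15) - ... (offsets j(3j∓1)/2, signs ++--, p(0)=1, p(<0)=0).
DP table for k = 0..127: p(0)=1, p(1)=1, p(2)=2, p(3)=3, p(4)=5, p(5)=7, p(6)=11, p(7)=15, p(8)=22, p(9)=30, p(10)=42, p(11)=56, p(12)=77, p(13)=101, p(14)=135, p(15)=176, p(16)=231, p(17)=297, p(18)=385, p(19)=490, p(20)=627, p(21)=792, p(22)=1002, p(23)=1255, p(24)=1575, p(25)=1958, p(26)=2436, p(27)=3010, p(28)=3718, p(29)=4565, p(30)=5604, p(31)=6842, p(32)=8349, p(33)=10143, p(34)=12310, p(35)=14883, p(36)=17977, p(37)=21637, p(38)=26015, p(39)=31185, p(40)=37338, p(41)=44583, p(42)=53174, p(43)=63261, p(44)=75175, p(45)=89134, p(46)=105558, p(47)=124754, p(48)=147273, p(49)=173525, p(50)=204226, p(51)=239943, p(52)=281589, p(53)=329931, p(54)=386155, p(55)=451276, p(56)=526823, p(57)=614154, p(58)=715220, p(59)=831820, p(60)=966467, p(61)=1121505, p(62)=1300156, p(63)=1505499, p(64)=1741630, p(65)=2012558, p(66)=2323520, p(67)=2679689, p(68)=3087735, p(69)=3554345, p(70)=4087968, p(71)=4697205, p(72)=5392783, p(73)=6185689, p(74)=7089500, p(75)=8118264, p(76)=9289091, p(77)=10619863, p(78)=12132164, p(79)=13848650, p(80)=15796476, p(81)=18004327, p(82)=20506255, p(83)=23338469, p(84)=26543660, p(85)=30167357, p(86)=34262962, p(87)=38887673, p(88)=44108109, p(89)=49995925, p(90)=56634173, p(91)=64112359, p(92)=72533807, p(93)=82010177, p(94)=92669720, p(95)=104651419, p(96)=118114304, p(97)=133230930, p(98)=150198136, p(99)=169229875, p(100)=190569292, p(101)=214481126, p(102)=241265379, p(103)=271248950, p(104)=304801365, p(105)=342325709, p(106)=384276336, p(107)=431149389, p(108)=483502844, p(109)=541946240, p(110)=607163746, p(111)=679903203, p(112)=761002156, p(113)=851376628, p(114)=952050665, p(115)=1064144451, p(116)=1188908248, p(117)=1327710076, p(118)=1482074143, p(119)=1653668665, p(120)=1844349560, p(121)=2056148051, p(122)=2291320912, p(123)=2552338241, p(124)=2841940500, p(125)=3163127352, p(126)=3519222692, p(127)=3913864295.
Final step: p(128) = p(127) + p(126) - p(123) - p(121) + p(116) + p(113) - p(106) - p(102) + p(93) + p(88) - p(77) - p(71) + p(58) + p(51) - p(36) - p(28) + p(11) + p(2)
= 3913864295 + 3519222692 - 2552338241 - 2056148051 + 1188908248 + 851376628 - 384276336 - 241265379 + 82010177 + 44108109 - 10619863 - 4697205 + 715220 + 239943 - 17977 - 3718 + 56 + 2
= 4351078600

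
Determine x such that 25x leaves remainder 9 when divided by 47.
x ≡ 6 (mod 47)

gcd(25, 47) = 1, which divides 9, so solutions exist.
Find 25^(-1) mod 47 by the extended Euclidean algorithm:
47 = 1 × 25 + 22  ⟹  22 = (1)·47 + (-1)·25
25 = 1 × 22 + 3  ⟹  3 = (-1)·47 + (2)·25
22 = 7 × 3 + 1  ⟹  1 = (8)·47 + (-15)·25
So (-15)·25 ≡ 1 (mod 47), i.e. 25^(-1) ≡ -15 ≡ 32 (mod 47).
x ≡ 32 × 9 = 288 ≡ 6 (mod 47).
Check: 25 × 6 = 150 ≡ 9 (mod 47).
Unique solution: x ≡ 6 (mod 47)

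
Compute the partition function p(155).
66493182097

p(n) counts ways to write n as a sum of positive integers (order ignored).
Euler's pentagonal recurrence: p(k) = p(k-1) + p(k-2) - p(k-5) - p(k-7) + p(k-12) + p(k-15) - ... (offsets j(3j∓1)/2, signs ++--, p(0)=1, p(<0)=0).
DP table for k = 0..154: p(0)=1, p(1)=1, p(2)=2, p(3)=3, p(4)=5, p(5)=7, p(6)=11, p(7)=15, p(8)=22, p(9)=30, p(10)=42, p(11)=56, p(12)=77, p(13)=101, p(14)=135, p(15)=176, p(16)=231, p(17)=297, p(18)=385, p(19)=490, p(20)=627, p(21)=792, p(22)=1002, p(23)=1255, p(24)=1575, p(25)=1958, p(26)=2436, p(27)=3010, p(28)=3718, p(29)=4565, p(30)=5604, p(31)=6842, p(32)=8349, p(33)=10143, p(34)=12310, p(35)=14883, p(36)=17977, p(37)=21637, p(38)=26015, p(39)=31185, p(40)=37338, p(41)=44583, p(42)=53174, p(43)=63261, p(44)=75175, p(45)=89134, p(46)=105558, p(47)=124754, p(48)=147273, p(49)=173525, p(50)=204226, p(51)=239943, p(52)=281589, p(53)=329931, p(54)=386155, p(55)=451276, p(56)=526823, p(57)=614154, p(58)=715220, p(59)=831820, p(60)=966467, p(61)=1121505, p(62)=1300156, p(63)=1505499, p(64)=1741630, p(65)=2012558, p(66)=2323520, p(67)=2679689, p(68)=3087735, p(69)=3554345, p(70)=4087968, p(71)=4697205, p(72)=5392783, p(73)=6185689, p(74)=7089500, p(75)=8118264, p(76)=9289091, p(77)=10619863, p(78)=12132164, p(79)=13848650, p(80)=15796476, p(81)=18004327, p(82)=20506255, p(83)=23338469, p(84)=26543660, p(85)=30167357, p(86)=34262962, p(87)=38887673, p(88)=44108109, p(89)=49995925, p(90)=56634173, p(91)=64112359, p(92)=72533807, p(93)=82010177, p(94)=92669720, p(95)=104651419, p(96)=118114304, p(97)=133230930, p(98)=150198136, p(99)=169229875, p(100)=190569292, p(101)=214481126, p(102)=241265379, p(103)=271248950, p(104)=304801365, p(105)=342325709, p(106)=384276336, p(107)=431149389, p(108)=483502844, p(109)=541946240, p(110)=607163746, p(111)=679903203, p(112)=761002156, p(113)=851376628, p(114)=952050665, p(115)=1064144451, p(116)=1188908248, p(117)=1327710076, p(118)=1482074143, p(119)=1653668665, p(120)=1844349560, p(121)=2056148051, p(122)=2291320912, p(123)=2552338241, p(124)=2841940500, p(125)=3163127352, p(126)=3519222692, p(127)=3913864295, p(128)=4351078600, p(129)=4835271870, p(130)=5371315400, p(131)=5964539504, p(132)=6620830889, p(133)=7346629512, p(134)=8149040695, p(135)=9035836076, p(136)=10015581680, p(137)=11097645016, p(138)=12292341831, p(139)=13610949895, p(140)=15065878135, p(141)=16670689208, p(142)=18440293320, p(143)=20390982757, p(144)=22540654445, p(145)=24908858009, p(146)=27517052599, p(147)=30388671978, p(148)=33549419497, p(149)=37027355200, p(150)=40853235313, p(151)=45060624582, p(152)=49686288421, p(153)=54770336324, p(154)=60356673280.
Final step: p(155) = p(154) + p(153) - p(150) - p(148) + p(143) + p(140) - p(133) - p(129) + p(120) + p(115) - p(104) - p(98) + p(85) + p(78) - p(63) - p(55) + p(38) + p(29) - p(10) - p(0)
= 60356673280 + 54770336324 - 40853235313 - 33549419497 + 20390982757 + 15065878135 - 7346629512 - 4835271870 + 1844349560 + 1064144451 - 304801365 - 150198136 + 30167357 + 12132164 - 1505499 - 451276 + 26015 + 4565 - 42 - 1
= 66493182097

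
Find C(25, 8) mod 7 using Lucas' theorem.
5

Using Lucas' theorem:
Write n=25 and k=8 in base 7:
n in base 7: [3, 4]
k in base 7: [1, 1]
C(25,8) mod 7 = ∏ C(n_i, k_i) mod 7
Digit binomials (mod 7): C(3,1) = 3; C(4,1) = 4
Product: 3 × 4 = 12 ≡ 5 (mod 7)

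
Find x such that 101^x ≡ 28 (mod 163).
111

Baby-step giant-step with step n = ⌈√163⌉ = 13.
Baby steps 101^j mod 163 (j:value) for j=0..12: 0:1, 1:101, 2:95, 3:141, 4:60, 5:29, 6:158, 7:147, 8:14, 9:110, 10:26, 11:18, 12:25.
Giant-step multiplier: 101^(-13) ≡ 101^(162-13) = 101^149 ≡ 108 (mod 163).
Giant steps γ_i = 28·108^i mod 163: γ_0=28, γ_1=90, γ_2=103, γ_3=40, γ_4=82, γ_5=54, γ_6=127, γ_7=24, γ_8=147 (in table at j=7).
x = i·n + j = 8·13 + 7 = 111.
Check: 101^111 ≡ 28 (mod 163).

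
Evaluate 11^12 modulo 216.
73

Repeated squaring. Binary of 12 = 1100.
11^1 ≡ 11 (mod 216); 11^2 ≡ 121 (mod 216); 11^4 ≡ 169 (mod 216); 11^8 ≡ 49 (mod 216)
11^12 = 11^4 × 11^8 ≡ 73 (mod 216)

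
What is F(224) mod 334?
215

Matrix identity: Q^n = [[F_(n+1), F_n], [F_n, F_(n-1)]] with Q = [[1,1],[1,0]].
n = 224 = 11100000₂. Square-and-multiply, entries mod 334:
Q^1 = [[1,1],[1,0]]
Q^3 = (Q^1)²·Q = [[3,2],[2,1]]
Q^7 = (Q^3)²·Q = [[21,13],[13,8]]
Q^14 = (Q^7)² = [[276,43],[43,233]]
Q^28 = (Q^14)² = [[203,177],[177,26]]
Q^56 = (Q^28)² = [[60,119],[119,275]]
Q^112 = (Q^56)² = [[59,119],[119,274]]
Q^224 = (Q^112)² = [[274,215],[215,59]]
F_224 mod 334 = Q^224[0][1] = 215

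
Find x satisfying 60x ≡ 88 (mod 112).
x ≡ 22 (mod 28)

gcd(60, 112) = 4, which divides 88, so solutions exist.
Divide through by 4: 15x ≡ 22 (mod 28).
Find 15^(-1) mod 28 by the extended Euclidean algorithm:
28 = 1 × 15 + 13  ⟹  13 = (1)·28 + (-1)·15
15 = 1 × 13 + 2  ⟹  2 = (-1)·28 + (2)·15
13 = 6 × 2 + 1  ⟹  1 = (7)·28 + (-13)·15
So (-13)·15 ≡ 1 (mod 28), i.e. 15^(-1) ≡ -13 ≡ 15 (mod 28).
x ≡ 15 × 22 = 330 ≡ 22 (mod 28).
Check: 60 × 22 = 1320 ≡ 88 (mod 112).
x ≡ 22 (mod 28), giving 4 solutions mod 112.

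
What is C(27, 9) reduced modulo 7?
3

Using Lucas' theorem:
Write n=27 and k=9 in base 7:
n in base 7: [3, 6]
k in base 7: [1, 2]
C(27,9) mod 7 = ∏ C(n_i, k_i) mod 7
Digit binomials (mod 7): C(3,1) = 3; C(6,2) = 15 ≡ 1
Product: 3 × 1 = 3 ≡ 3 (mod 7)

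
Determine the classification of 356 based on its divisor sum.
deficient

Proper divisors of 356: sum = 1 + 2 + 4 + 89 + 178 = 274
Since 274 < 356, 356 is deficient.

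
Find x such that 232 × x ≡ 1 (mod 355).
228

gcd(232, 355) = 1, so the inverse exists.
Extended Euclidean algorithm on (355, 232):
355 = 1 × 232 + 123  ⟹  123 = (1)·355 + (-1)·232
232 = 1 × 123 + 109  ⟹  109 = (-1)·355 + (2)·232
123 = 1 × 109 + 14  ⟹  14 = (2)·355 + (-3)·232
109 = 7 × 14 + 11  ⟹  11 = (-15)·355 + (23)·232
14 = 1 × 11 + 3  ⟹  3 = (17)·355 + (-26)·232
11 = 3 × 3 + 2  ⟹  2 = (-66)·355 + (101)·232
3 = 1 × 2 + 1  ⟹  1 = (83)·355 + (-127)·232
So (-127)·232 ≡ 1 (mod 355), i.e. 232^(-1) ≡ -127 ≡ 228 (mod 355).
Check: 232 × 228 = 52896 ≡ 1 (mod 355)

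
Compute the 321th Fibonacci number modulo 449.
120

Matrix identity: Q^n = [[F_(n+1), F_n], [F_n, F_(n-1)]] with Q = [[1,1],[1,0]].
n = 321 = 101000001₂. Square-and-multiply, entries mod 449:
Q^1 = [[1,1],[1,0]]
Q^2 = (Q^1)² = [[2,1],[1,1]]
Q^5 = (Q^2)²·Q = [[8,5],[5,3]]
Q^10 = (Q^5)² = [[89,55],[55,34]]
Q^20 = (Q^10)² = [[170,30],[30,140]]
Q^40 = (Q^20)² = [[166,320],[320,295]]
Q^80 = (Q^40)² = [[195,248],[248,396]]
Q^160 = (Q^80)² = [[300,194],[194,106]]
Q^321 = (Q^160)²·Q = [[309,120],[120,189]]
F_321 mod 449 = Q^321[0][1] = 120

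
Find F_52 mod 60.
39

Matrix identity: Q^n = [[F_(n+1), F_n], [F_n, F_(n-1)]] with Q = [[1,1],[1,0]].
n = 52 = 110100₂. Square-and-multiply, entries mod 60:
Q^1 = [[1,1],[1,0]]
Q^3 = (Q^1)²·Q = [[3,2],[2,1]]
Q^6 = (Q^3)² = [[13,8],[8,5]]
Q^13 = (Q^6)²·Q = [[17,53],[53,24]]
Q^26 = (Q^13)² = [[38,13],[13,25]]
Q^52 = (Q^26)² = [[53,39],[39,14]]
F_52 mod 60 = Q^52[0][1] = 39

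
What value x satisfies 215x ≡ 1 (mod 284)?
107

gcd(215, 284) = 1, so the inverse exists.
Extended Euclidean algorithm on (284, 215):
284 = 1 × 215 + 69  ⟹  69 = (1)·284 + (-1)·215
215 = 3 × 69 + 8  ⟹  8 = (-3)·284 + (4)·215
69 = 8 × 8 + 5  ⟹  5 = (25)·284 + (-33)·215
8 = 1 × 5 + 3  ⟹  3 = (-28)·284 + (37)·215
5 = 1 × 3 + 2  ⟹  2 = (53)·284 + (-70)·215
3 = 1 × 2 + 1  ⟹  1 = (-81)·284 + (107)·215
So (107)·215 ≡ 1 (mod 284), i.e. 215^(-1) ≡ 107 (mod 284).
Check: 215 × 107 = 23005 ≡ 1 (mod 284)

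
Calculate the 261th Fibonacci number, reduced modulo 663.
476

Matrix identity: Q^n = [[F_(n+1), F_n], [F_n, F_(n-1)]] with Q = [[1,1],[1,0]].
n = 261 = 100000101₂. Square-and-multiply, entries mod 663:
Q^1 = [[1,1],[1,0]]
Q^2 = (Q^1)² = [[2,1],[1,1]]
Q^4 = (Q^2)² = [[5,3],[3,2]]
Q^8 = (Q^4)² = [[34,21],[21,13]]
Q^16 = (Q^8)² = [[271,324],[324,610]]
Q^32 = (Q^16)² = [[70,354],[354,379]]
Q^65 = (Q^32)²·Q = [[94,268],[268,489]]
Q^130 = (Q^65)² = [[437,439],[439,661]]
Q^261 = (Q^130)²·Q = [[497,476],[476,21]]
F_261 mod 663 = Q^261[0][1] = 476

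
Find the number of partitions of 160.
107438159466

p(n) counts ways to write n as a sum of positive integers (order ignored).
Euler's pentagonal recurrence: p(k) = p(k-1) + p(k-2) - p(k-5) - p(k-7) + p(k-12) + p(k-15) - ... (offsets j(3j∓1)/2, signs ++--, p(0)=1, p(<0)=0).
DP table for k = 0..159: p(0)=1, p(1)=1, p(2)=2, p(3)=3, p(4)=5, p(5)=7, p(6)=11, p(7)=15, p(8)=22, p(9)=30, p(10)=42, p(11)=56, p(12)=77, p(13)=101, p(14)=135, p(15)=176, p(16)=231, p(17)=297, p(18)=385, p(19)=490, p(20)=627, p(21)=792, p(22)=1002, p(23)=1255, p(24)=1575, p(25)=1958, p(26)=2436, p(27)=3010, p(28)=3718, p(29)=4565, p(30)=5604, p(31)=6842, p(32)=8349, p(33)=10143, p(34)=12310, p(35)=14883, p(36)=17977, p(37)=21637, p(38)=26015, p(39)=31185, p(40)=37338, p(41)=44583, p(42)=53174, p(43)=63261, p(44)=75175, p(45)=89134, p(46)=105558, p(47)=124754, p(48)=147273, p(49)=173525, p(50)=204226, p(51)=239943, p(52)=281589, p(53)=329931, p(54)=386155, p(55)=451276, p(56)=526823, p(57)=614154, p(58)=715220, p(59)=831820, p(60)=966467, p(61)=1121505, p(62)=1300156, p(63)=1505499, p(64)=1741630, p(65)=2012558, p(66)=2323520, p(67)=2679689, p(68)=3087735, p(69)=3554345, p(70)=4087968, p(71)=4697205, p(72)=5392783, p(73)=6185689, p(74)=7089500, p(75)=8118264, p(76)=9289091, p(77)=10619863, p(78)=12132164, p(79)=13848650, p(80)=15796476, p(81)=18004327, p(82)=20506255, p(83)=23338469, p(84)=26543660, p(85)=30167357, p(86)=34262962, p(87)=38887673, p(88)=44108109, p(89)=49995925, p(90)=56634173, p(91)=64112359, p(92)=72533807, p(93)=82010177, p(94)=92669720, p(95)=104651419, p(96)=118114304, p(97)=133230930, p(98)=150198136, p(99)=169229875, p(100)=190569292, p(101)=214481126, p(102)=241265379, p(103)=271248950, p(104)=304801365, p(105)=342325709, p(106)=384276336, p(107)=431149389, p(108)=483502844, p(109)=541946240, p(110)=607163746, p(111)=679903203, p(112)=761002156, p(113)=851376628, p(114)=952050665, p(115)=1064144451, p(116)=1188908248, p(117)=1327710076, p(118)=1482074143, p(119)=1653668665, p(120)=1844349560, p(121)=2056148051, p(122)=2291320912, p(123)=2552338241, p(124)=2841940500, p(125)=3163127352, p(126)=3519222692, p(127)=3913864295, p(128)=4351078600, p(129)=4835271870, p(130)=5371315400, p(131)=5964539504, p(132)=6620830889, p(133)=7346629512, p(134)=8149040695, p(135)=9035836076, p(136)=10015581680, p(137)=11097645016, p(138)=12292341831, p(139)=13610949895, p(140)=15065878135, p(141)=16670689208, p(142)=18440293320, p(143)=20390982757, p(144)=22540654445, p(145)=24908858009, p(146)=27517052599, p(147)=30388671978, p(148)=33549419497, p(149)=37027355200, p(150)=40853235313, p(151)=45060624582, p(152)=49686288421, p(153)=54770336324, p(154)=60356673280, p(155)=66493182097, p(156)=73232243759, p(157)=80630964769, p(158)=88751778802, p(159)=97662728555.
Final step: p(160) = p(159) + p(158) - p(155) - p(153) + p(148) + p(145) - p(138) - p(134) + p(125) + p(120) - p(109) - p(103) + p(90) + p(83) - p(68) - p(60) + p(43) + p(34) - p(15) - p(5)
= 97662728555 + 88751778802 - 66493182097 - 54770336324 + 33549419497 + 24908858009 - 12292341831 - 8149040695 + 3163127352 + 1844349560 - 541946240 - 271248950 + 56634173 + 23338469 - 3087735 - 966467 + 63261 + 12310 - 176 - 7
= 107438159466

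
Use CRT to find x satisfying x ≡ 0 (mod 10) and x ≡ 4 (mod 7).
60

Using Chinese Remainder Theorem:
M = 10 × 7 = 70
M1 = 7, M2 = 10
y1 = 7^(-1) mod 10 = 3
y2 = 10^(-1) mod 7 = 5
x = (0×7×3 + 4×10×5) mod 70 = 60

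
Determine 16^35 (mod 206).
118

Repeated squaring. Binary of 35 = 100011.
16^1 ≡ 16 (mod 206); 16^2 ≡ 50 (mod 206); 16^4 ≡ 28 (mod 206); 16^8 ≡ 166 (mod 206); 16^16 ≡ 158 (mod 206); 16^32 ≡ 38 (mod 206)
16^35 = 16^1 × 16^2 × 16^32 ≡ 118 (mod 206)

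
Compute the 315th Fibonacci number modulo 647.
410

Matrix identity: Q^n = [[F_(n+1), F_n], [F_n, F_(n-1)]] with Q = [[1,1],[1,0]].
n = 315 = 100111011₂. Square-and-multiply, entries mod 647:
Q^1 = [[1,1],[1,0]]
Q^2 = (Q^1)² = [[2,1],[1,1]]
Q^4 = (Q^2)² = [[5,3],[3,2]]
Q^9 = (Q^4)²·Q = [[55,34],[34,21]]
Q^19 = (Q^9)²·Q = [[295,299],[299,643]]
Q^39 = (Q^19)²·Q = [[106,442],[442,311]]
Q^78 = (Q^39)² = [[207,566],[566,288]]
Q^157 = (Q^78)²·Q = [[257,238],[238,19]]
Q^315 = (Q^157)²·Q = [[104,410],[410,341]]
F_315 mod 647 = Q^315[0][1] = 410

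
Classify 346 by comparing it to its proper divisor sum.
deficient

Proper divisors of 346: sum = 1 + 2 + 173 = 176
Since 176 < 346, 346 is deficient.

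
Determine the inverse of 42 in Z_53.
24

gcd(42, 53) = 1, so the inverse exists.
Extended Euclidean algorithm on (53, 42):
53 = 1 × 42 + 11  ⟹  11 = (1)·53 + (-1)·42
42 = 3 × 11 + 9  ⟹  9 = (-3)·53 + (4)·42
11 = 1 × 9 + 2  ⟹  2 = (4)·53 + (-5)·42
9 = 4 × 2 + 1  ⟹  1 = (-19)·53 + (24)·42
So (24)·42 ≡ 1 (mod 53), i.e. 42^(-1) ≡ 24 (mod 53).
Check: 42 × 24 = 1008 ≡ 1 (mod 53)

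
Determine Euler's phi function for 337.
336

337 = 337
φ(n) = n × ∏(1 - 1/p) for each prime p dividing n
φ(337) = 337 × (1 - 1/337) = 336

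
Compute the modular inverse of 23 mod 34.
3

gcd(23, 34) = 1, so the inverse exists.
Extended Euclidean algorithm on (34, 23):
34 = 1 × 23 + 11  ⟹  11 = (1)·34 + (-1)·23
23 = 2 × 11 + 1  ⟹  1 = (-2)·34 + (3)·23
So (3)·23 ≡ 1 (mod 34), i.e. 23^(-1) ≡ 3 (mod 34).
Check: 23 × 3 = 69 ≡ 1 (mod 34)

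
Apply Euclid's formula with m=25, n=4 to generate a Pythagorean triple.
(609, 200, 641)

Euclid's formula: a = m² - n², b = 2mn, c = m² + n²
m = 25, n = 4
a = 25² - 4² = 625 - 16 = 609
b = 2 × 25 × 4 = 200
c = 25² + 4² = 625 + 16 = 641
Verification: 609² + 200² = 370881 + 40000 = 410881 = 641² ✓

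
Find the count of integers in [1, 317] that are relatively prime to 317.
316

317 = 317
φ(n) = n × ∏(1 - 1/p) for each prime p dividing n
φ(317) = 317 × (1 - 1/317) = 316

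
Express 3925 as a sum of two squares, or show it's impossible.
9² + 62² (a=9, b=62)

Factorization: 3925 = 5^2 × 157
By Fermat: n is sum of two squares iff every prime p ≡ 3 (mod 4) appears to even power.
All primes ≡ 3 (mod 4) appear to even power.
Search a = 0, 1, 2, … for 3925 - a² a perfect square: first hit at a = 9: 3925 - 81 = 3844 = 62².
3925 = 9² + 62² = 81 + 3844 ✓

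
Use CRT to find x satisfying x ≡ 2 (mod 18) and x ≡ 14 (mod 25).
164

Using Chinese Remainder Theorem:
M = 18 × 25 = 450
M1 = 25, M2 = 18
y1 = 25^(-1) mod 18 = 13
y2 = 18^(-1) mod 25 = 7
x = (2×25×13 + 14×18×7) mod 450 = 164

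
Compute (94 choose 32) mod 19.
15

Using Lucas' theorem:
Write n=94 and k=32 in base 19:
n in base 19: [4, 18]
k in base 19: [1, 13]
C(94,32) mod 19 = ∏ C(n_i, k_i) mod 19
Digit binomials (mod 19): C(4,1) = 4; C(18,13) = 8568 ≡ 18
Product: 4 × 18 = 72 ≡ 15 (mod 19)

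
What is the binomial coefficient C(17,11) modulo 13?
0

Using Lucas' theorem:
Write n=17 and k=11 in base 13:
n in base 13: [1, 4]
k in base 13: [0, 11]
C(17,11) mod 13 = ∏ C(n_i, k_i) mod 13
Digit binomials (mod 13): C(1,0) = 1; C(4,11) = 0 (k_i > n_i)
Product: 1 × 0 = 0 ≡ 0 (mod 13)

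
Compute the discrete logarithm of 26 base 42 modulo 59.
20

Baby-step giant-step with step n = ⌈√59⌉ = 8.
Baby steps 42^j mod 59 (j:value) for j=0..7: 0:1, 1:42, 2:53, 3:43, 4:36, 5:37, 6:20, 7:14.
Giant-step multiplier: 42^(-8) ≡ 42^(58-8) = 42^50 ≡ 29 (mod 59).
Giant steps γ_i = 26·29^i mod 59: γ_0=26, γ_1=46, γ_2=36 (in table at j=4).
x = i·n + j = 2·8 + 4 = 20.
Check: 42^20 ≡ 26 (mod 59).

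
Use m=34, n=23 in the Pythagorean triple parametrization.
(627, 1564, 1685)

Euclid's formula: a = m² - n², b = 2mn, c = m² + n²
m = 34, n = 23
a = 34² - 23² = 1156 - 529 = 627
b = 2 × 34 × 23 = 1564
c = 34² + 23² = 1156 + 529 = 1685
Verification: 627² + 1564² = 393129 + 2446096 = 2839225 = 1685² ✓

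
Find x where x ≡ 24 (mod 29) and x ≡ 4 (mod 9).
256

Using Chinese Remainder Theorem:
M = 29 × 9 = 261
M1 = 9, M2 = 29
y1 = 9^(-1) mod 29 = 13
y2 = 29^(-1) mod 9 = 5
x = (24×9×13 + 4×29×5) mod 261 = 256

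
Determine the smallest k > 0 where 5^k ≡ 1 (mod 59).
29

59 is prime, so ord(5) divides φ(59) = 58.
Divisors of 58: 1, 2, 29, 58.
Repeated squaring: 5^1 ≡ 5, 5^2 ≡ 25, 5^4 ≡ 35, 5^8 ≡ 45, 5^16 ≡ 19, 5^32 ≡ 7 (mod 59).
Test 5^d mod 59 for each divisor d in increasing order:
5^1 ≡ 5
5^2 ≡ 25
5^29 = 5^16·5^8·5^4·5^1 ≡ 1  ← first divisor giving 1
The order is 29.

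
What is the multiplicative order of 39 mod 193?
64

193 is prime, so ord(39) divides φ(193) = 192.
Divisors of 192: 1, 2, 3, 4, 6, 8, 12, 16, 24, 32, 48, 64, 96, 192.
Repeated squaring: 39^1 ≡ 39, 39^2 ≡ 170, 39^4 ≡ 143, 39^8 ≡ 184, 39^16 ≡ 81, 39^32 ≡ 192, 39^64 ≡ 1, 39^128 ≡ 1 (mod 193).
Test 39^d mod 193 for each divisor d in increasing order:
39^1 ≡ 39
39^2 ≡ 170
39^3 = 39^2·39^1 ≡ 68
39^4 ≡ 143
39^6 = 39^4·39^2 ≡ 185
39^8 ≡ 184
39^12 = 39^8·39^4 ≡ 64
39^16 ≡ 81
39^24 = 39^16·39^8 ≡ 43
39^32 ≡ 192
39^48 = 39^32·39^16 ≡ 112
39^64 ≡ 1  ← first divisor giving 1
The order is 64.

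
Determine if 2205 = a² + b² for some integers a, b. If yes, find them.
21² + 42² (a=21, b=42)

Factorization: 2205 = 3^2 × 5 × 7^2
By Fermat: n is sum of two squares iff every prime p ≡ 3 (mod 4) appears to even power.
All primes ≡ 3 (mod 4) appear to even power.
Search a = 0, 1, 2, … for 2205 - a² a perfect square: first hit at a = 21: 2205 - 441 = 1764 = 42².
2205 = 21² + 42² = 441 + 1764 ✓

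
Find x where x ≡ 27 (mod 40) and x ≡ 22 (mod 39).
1387

Using Chinese Remainder Theorem:
M = 40 × 39 = 1560
M1 = 39, M2 = 40
y1 = 39^(-1) mod 40 = 39
y2 = 40^(-1) mod 39 = 1
x = (27×39×39 + 22×40×1) mod 1560 = 1387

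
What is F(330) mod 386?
30

Matrix identity: Q^n = [[F_(n+1), F_n], [F_n, F_(n-1)]] with Q = [[1,1],[1,0]].
n = 330 = 101001010₂. Square-and-multiply, entries mod 386:
Q^1 = [[1,1],[1,0]]
Q^2 = (Q^1)² = [[2,1],[1,1]]
Q^5 = (Q^2)²·Q = [[8,5],[5,3]]
Q^10 = (Q^5)² = [[89,55],[55,34]]
Q^20 = (Q^10)² = [[138,203],[203,321]]
Q^41 = (Q^20)²·Q = [[188,37],[37,151]]
Q^82 = (Q^41)² = [[43,191],[191,238]]
Q^165 = (Q^82)²·Q = [[133,116],[116,17]]
Q^330 = (Q^165)² = [[265,30],[30,235]]
F_330 mod 386 = Q^330[0][1] = 30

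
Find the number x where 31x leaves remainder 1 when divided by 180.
151

gcd(31, 180) = 1, so the inverse exists.
Extended Euclidean algorithm on (180, 31):
180 = 5 × 31 + 25  ⟹  25 = (1)·180 + (-5)·31
31 = 1 × 25 + 6  ⟹  6 = (-1)·180 + (6)·31
25 = 4 × 6 + 1  ⟹  1 = (5)·180 + (-29)·31
So (-29)·31 ≡ 1 (mod 180), i.e. 31^(-1) ≡ -29 ≡ 151 (mod 180).
Check: 31 × 151 = 4681 ≡ 1 (mod 180)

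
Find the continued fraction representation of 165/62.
[2; 1, 1, 1, 20]

Euclidean algorithm steps:
165 = 2 × 62 + 41
62 = 1 × 41 + 21
41 = 1 × 21 + 20
21 = 1 × 20 + 1
20 = 20 × 1 + 0
Continued fraction: [2; 1, 1, 1, 20]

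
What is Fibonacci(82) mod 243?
136

Matrix identity: Q^n = [[F_(n+1), F_n], [F_n, F_(n-1)]] with Q = [[1,1],[1,0]].
n = 82 = 1010010₂. Square-and-multiply, entries mod 243:
Q^1 = [[1,1],[1,0]]
Q^2 = (Q^1)² = [[2,1],[1,1]]
Q^5 = (Q^2)²·Q = [[8,5],[5,3]]
Q^10 = (Q^5)² = [[89,55],[55,34]]
Q^20 = (Q^10)² = [[11,204],[204,50]]
Q^41 = (Q^20)²·Q = [[235,184],[184,51]]
Q^82 = (Q^41)² = [[143,136],[136,7]]
F_82 mod 243 = Q^82[0][1] = 136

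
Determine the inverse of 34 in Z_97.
20

gcd(34, 97) = 1, so the inverse exists.
Extended Euclidean algorithm on (97, 34):
97 = 2 × 34 + 29  ⟹  29 = (1)·97 + (-2)·34
34 = 1 × 29 + 5  ⟹  5 = (-1)·97 + (3)·34
29 = 5 × 5 + 4  ⟹  4 = (6)·97 + (-17)·34
5 = 1 × 4 + 1  ⟹  1 = (-7)·97 + (20)·34
So (20)·34 ≡ 1 (mod 97), i.e. 34^(-1) ≡ 20 (mod 97).
Check: 34 × 20 = 680 ≡ 1 (mod 97)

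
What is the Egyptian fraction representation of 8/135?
1/17 + 1/2295

Greedy algorithm:
8/135: ceiling(135/8) = 17, use 1/17
1/2295: ceiling(2295/1) = 2295, use 1/2295
Result: 8/135 = 1/17 + 1/2295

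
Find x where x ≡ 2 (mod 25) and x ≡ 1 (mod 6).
127

Using Chinese Remainder Theorem:
M = 25 × 6 = 150
M1 = 6, M2 = 25
y1 = 6^(-1) mod 25 = 21
y2 = 25^(-1) mod 6 = 1
x = (2×6×21 + 1×25×1) mod 150 = 127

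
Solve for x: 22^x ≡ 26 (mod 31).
25

Baby-step giant-step with step n = ⌈√31⌉ = 6.
Baby steps 22^j mod 31 (j:value) for j=0..5: 0:1, 1:22, 2:19, 3:15, 4:20, 5:6.
Giant-step multiplier: 22^(-6) ≡ 22^(30-6) = 22^24 ≡ 4 (mod 31).
Giant steps γ_i = 26·4^i mod 31: γ_0=26, γ_1=11, γ_2=13, γ_3=21, γ_4=22 (in table at j=1).
x = i·n + j = 4·6 + 1 = 25.
Check: 22^25 ≡ 26 (mod 31).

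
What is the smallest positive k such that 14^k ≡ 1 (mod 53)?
52

53 is prime, so ord(14) divides φ(53) = 52.
Divisors of 52: 1, 2, 4, 13, 26, 52.
Repeated squaring: 14^1 ≡ 14, 14^2 ≡ 37, 14^4 ≡ 44, 14^8 ≡ 28, 14^16 ≡ 42, 14^32 ≡ 15 (mod 53).
Test 14^d mod 53 for each divisor d in increasing order:
14^1 ≡ 14
14^2 ≡ 37
14^4 ≡ 44
14^13 = 14^8·14^4·14^1 ≡ 23
14^26 = 14^16·14^8·14^2 ≡ 52
14^52 = 14^32·14^16·14^4 ≡ 1  ← first divisor giving 1
The order is 52.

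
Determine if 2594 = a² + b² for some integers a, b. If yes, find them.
35² + 37² (a=35, b=37)

Factorization: 2594 = 2 × 1297
By Fermat: n is sum of two squares iff every prime p ≡ 3 (mod 4) appears to even power.
All primes ≡ 3 (mod 4) appear to even power.
Search a = 0, 1, 2, … for 2594 - a² a perfect square: first hit at a = 35: 2594 - 1225 = 1369 = 37².
2594 = 35² + 37² = 1225 + 1369 ✓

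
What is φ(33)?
20

33 = 3 × 11
φ(n) = n × ∏(1 - 1/p) for each prime p dividing n
φ(33) = 33 × (1 - 1/3) × (1 - 1/11) = 20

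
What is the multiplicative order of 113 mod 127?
63

127 is prime, so ord(113) divides φ(127) = 126.
Divisors of 126: 1, 2, 3, 6, 7, 9, 14, 18, 21, 42, 63, 126.
Repeated squaring: 113^1 ≡ 113, 113^2 ≡ 69, 113^4 ≡ 62, 113^8 ≡ 34, 113^16 ≡ 13, 113^32 ≡ 42, 113^64 ≡ 113 (mod 127).
Test 113^d mod 127 for each divisor d in increasing order:
113^1 ≡ 113
113^2 ≡ 69
113^3 = 113^2·113^1 ≡ 50
113^6 = 113^4·113^2 ≡ 87
113^7 = 113^4·113^2·113^1 ≡ 52
113^9 = 113^8·113^1 ≡ 32
113^14 = 113^8·113^4·113^2 ≡ 37
113^18 = 113^16·113^2 ≡ 8
113^21 = 113^16·113^4·113^1 ≡ 19
113^42 = 113^32·113^8·113^2 ≡ 107
113^63 = 113^32·113^16·113^8·113^4·113^2·113^1 ≡ 1  ← first divisor giving 1
The order is 63.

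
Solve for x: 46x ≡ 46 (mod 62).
x ≡ 1 (mod 31)

gcd(46, 62) = 2, which divides 46, so solutions exist.
Divide through by 2: 23x ≡ 23 (mod 31).
Find 23^(-1) mod 31 by the extended Euclidean algorithm:
31 = 1 × 23 + 8  ⟹  8 = (1)·31 + (-1)·23
23 = 2 × 8 + 7  ⟹  7 = (-2)·31 + (3)·23
8 = 1 × 7 + 1  ⟹  1 = (3)·31 + (-4)·23
So (-4)·23 ≡ 1 (mod 31), i.e. 23^(-1) ≡ -4 ≡ 27 (mod 31).
x ≡ 27 × 23 = 621 ≡ 1 (mod 31).
Check: 46 × 1 = 46 ≡ 46 (mod 62).
x ≡ 1 (mod 31), giving 2 solutions mod 62.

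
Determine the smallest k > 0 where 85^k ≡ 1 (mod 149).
37

149 is prime, so ord(85) divides φ(149) = 148.
Divisors of 148: 1, 2, 4, 37, 74, 148.
Repeated squaring: 85^1 ≡ 85, 85^2 ≡ 73, 85^4 ≡ 114, 85^8 ≡ 33, 85^16 ≡ 46, 85^32 ≡ 30, 85^64 ≡ 6, 85^128 ≡ 36 (mod 149).
Test 85^d mod 149 for each divisor d in increasing order:
85^1 ≡ 85
85^2 ≡ 73
85^4 ≡ 114
85^37 = 85^32·85^4·85^1 ≡ 1  ← first divisor giving 1
The order is 37.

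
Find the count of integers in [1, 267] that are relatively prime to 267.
176

267 = 3 × 89
φ(n) = n × ∏(1 - 1/p) for each prime p dividing n
φ(267) = 267 × (1 - 1/3) × (1 - 1/89) = 176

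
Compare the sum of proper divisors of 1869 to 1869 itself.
deficient

Proper divisors of 1869: sum = 1 + 3 + 7 + 21 + 89 + 267 + 623 = 1011
Since 1011 < 1869, 1869 is deficient.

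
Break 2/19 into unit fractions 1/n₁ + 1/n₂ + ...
1/10 + 1/190

Greedy algorithm:
2/19: ceiling(19/2) = 10, use 1/10
1/190: ceiling(190/1) = 190, use 1/190
Result: 2/19 = 1/10 + 1/190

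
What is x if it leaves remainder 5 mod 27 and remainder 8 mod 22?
140

Using Chinese Remainder Theorem:
M = 27 × 22 = 594
M1 = 22, M2 = 27
y1 = 22^(-1) mod 27 = 16
y2 = 27^(-1) mod 22 = 9
x = (5×22×16 + 8×27×9) mod 594 = 140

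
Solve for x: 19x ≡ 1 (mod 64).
27

gcd(19, 64) = 1, so the inverse exists.
Extended Euclidean algorithm on (64, 19):
64 = 3 × 19 + 7  ⟹  7 = (1)·64 + (-3)·19
19 = 2 × 7 + 5  ⟹  5 = (-2)·64 + (7)·19
7 = 1 × 5 + 2  ⟹  2 = (3)·64 + (-10)·19
5 = 2 × 2 + 1  ⟹  1 = (-8)·64 + (27)·19
So (27)·19 ≡ 1 (mod 64), i.e. 19^(-1) ≡ 27 (mod 64).
Check: 19 × 27 = 513 ≡ 1 (mod 64)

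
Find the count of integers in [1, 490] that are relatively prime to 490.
168

490 = 2 × 5 × 7^2
φ(n) = n × ∏(1 - 1/p) for each prime p dividing n
φ(490) = 490 × (1 - 1/2) × (1 - 1/5) × (1 - 1/7) = 168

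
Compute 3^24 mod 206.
79

Repeated squaring. Binary of 24 = 11000.
3^1 ≡ 3 (mod 206); 3^2 ≡ 9 (mod 206); 3^4 ≡ 81 (mod 206); 3^8 ≡ 175 (mod 206); 3^16 ≡ 137 (mod 206)
3^24 = 3^8 × 3^16 ≡ 79 (mod 206)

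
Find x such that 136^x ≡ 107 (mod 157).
143

Baby-step giant-step with step n = ⌈√157⌉ = 13.
Baby steps 136^j mod 157 (j:value) for j=0..12: 0:1, 1:136, 2:127, 3:2, 4:115, 5:97, 6:4, 7:73, 8:37, 9:8, 10:146, 11:74, 12:16.
Giant-step multiplier: 136^(-13) ≡ 136^(156-13) = 136^143 ≡ 107 (mod 157).
Giant steps γ_i = 107·107^i mod 157: γ_0=107, γ_1=145, γ_2=129, γ_3=144, γ_4=22, γ_5=156, γ_6=50, γ_7=12, γ_8=28, γ_9=13, γ_10=135, γ_11=1 (in table at j=0).
x = i·n + j = 11·13 + 0 = 143.
Check: 136^143 ≡ 107 (mod 157).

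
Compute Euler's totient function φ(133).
108

133 = 7 × 19
φ(n) = n × ∏(1 - 1/p) for each prime p dividing n
φ(133) = 133 × (1 - 1/7) × (1 - 1/19) = 108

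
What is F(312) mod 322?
0

Matrix identity: Q^n = [[F_(n+1), F_n], [F_n, F_(n-1)]] with Q = [[1,1],[1,0]].
n = 312 = 100111000₂. Square-and-multiply, entries mod 322:
Q^1 = [[1,1],[1,0]]
Q^2 = (Q^1)² = [[2,1],[1,1]]
Q^4 = (Q^2)² = [[5,3],[3,2]]
Q^9 = (Q^4)²·Q = [[55,34],[34,21]]
Q^19 = (Q^9)²·Q = [[3,317],[317,8]]
Q^39 = (Q^19)²·Q = [[301,34],[34,267]]
Q^78 = (Q^39)² = [[309,314],[314,317]]
Q^156 = (Q^78)² = [[233,144],[144,89]]
Q^312 = (Q^156)² = [[321,0],[0,321]]
F_312 mod 322 = Q^312[0][1] = 0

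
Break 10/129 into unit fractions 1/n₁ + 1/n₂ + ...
1/13 + 1/1677

Greedy algorithm:
10/129: ceiling(129/10) = 13, use 1/13
1/1677: ceiling(1677/1) = 1677, use 1/1677
Result: 10/129 = 1/13 + 1/1677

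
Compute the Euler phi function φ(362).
180

362 = 2 × 181
φ(n) = n × ∏(1 - 1/p) for each prime p dividing n
φ(362) = 362 × (1 - 1/2) × (1 - 1/181) = 180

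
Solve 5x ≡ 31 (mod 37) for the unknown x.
x ≡ 21 (mod 37)

gcd(5, 37) = 1, which divides 31, so solutions exist.
Find 5^(-1) mod 37 by the extended Euclidean algorithm:
37 = 7 × 5 + 2  ⟹  2 = (1)·37 + (-7)·5
5 = 2 × 2 + 1  ⟹  1 = (-2)·37 + (15)·5
So (15)·5 ≡ 1 (mod 37), i.e. 5^(-1) ≡ 15 (mod 37).
x ≡ 15 × 31 = 465 ≡ 21 (mod 37).
Check: 5 × 21 = 105 ≡ 31 (mod 37).
Unique solution: x ≡ 21 (mod 37)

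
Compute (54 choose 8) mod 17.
0

Using Lucas' theorem:
Write n=54 and k=8 in base 17:
n in base 17: [3, 3]
k in base 17: [0, 8]
C(54,8) mod 17 = ∏ C(n_i, k_i) mod 17
Digit binomials (mod 17): C(3,0) = 1; C(3,8) = 0 (k_i > n_i)
Product: 1 × 0 = 0 ≡ 0 (mod 17)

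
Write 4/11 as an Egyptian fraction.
1/3 + 1/33

Greedy algorithm:
4/11: ceiling(11/4) = 3, use 1/3
1/33: ceiling(33/1) = 33, use 1/33
Result: 4/11 = 1/3 + 1/33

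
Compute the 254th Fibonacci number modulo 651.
377

Matrix identity: Q^n = [[F_(n+1), F_n], [F_n, F_(n-1)]] with Q = [[1,1],[1,0]].
n = 254 = 11111110₂. Square-and-multiply, entries mod 651:
Q^1 = [[1,1],[1,0]]
Q^3 = (Q^1)²·Q = [[3,2],[2,1]]
Q^7 = (Q^3)²·Q = [[21,13],[13,8]]
Q^15 = (Q^7)²·Q = [[336,610],[610,377]]
Q^31 = (Q^15)²·Q = [[63,1],[1,62]]
Q^63 = (Q^31)²·Q = [[189,64],[64,125]]
Q^127 = (Q^63)²·Q = [[21,106],[106,566]]
Q^254 = (Q^127)² = [[610,377],[377,233]]
F_254 mod 651 = Q^254[0][1] = 377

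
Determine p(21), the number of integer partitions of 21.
792

p(n) counts ways to write n as a sum of positive integers (order ignored).
Euler's pentagonal recurrence: p(k) = p(k-1) + p(k-2) - p(k-5) - p(k-7) + p(k-12) + p(k-15) - ... (offsets j(3j∓1)/2, signs ++--, p(0)=1, p(<0)=0).
DP table for k = 0..20: p(0)=1, p(1)=1, p(2)=2, p(3)=3, p(4)=5, p(5)=7, p(6)=11, p(7)=15, p(8)=22, p(9)=30, p(10)=42, p(11)=56, p(12)=77, p(13)=101, p(14)=135, p(15)=176, p(16)=231, p(17)=297, p(18)=385, p(19)=490, p(20)=627.
Final step: p(21) = p(20) + p(19) - p(16) - p(14) + p(9) + p(6)
= 627 + 490 - 231 - 135 + 30 + 11
= 792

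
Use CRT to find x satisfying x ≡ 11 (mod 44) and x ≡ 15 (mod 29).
363

Using Chinese Remainder Theorem:
M = 44 × 29 = 1276
M1 = 29, M2 = 44
y1 = 29^(-1) mod 44 = 41
y2 = 44^(-1) mod 29 = 2
x = (11×29×41 + 15×44×2) mod 1276 = 363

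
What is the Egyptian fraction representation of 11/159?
1/15 + 1/398 + 1/316410

Greedy algorithm:
11/159: ceiling(159/11) = 15, use 1/15
2/795: ceiling(795/2) = 398, use 1/398
1/316410: ceiling(316410/1) = 316410, use 1/316410
Result: 11/159 = 1/15 + 1/398 + 1/316410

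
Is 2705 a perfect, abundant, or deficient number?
deficient

Proper divisors of 2705: sum = 1 + 5 + 541 = 547
Since 547 < 2705, 2705 is deficient.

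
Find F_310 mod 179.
51

Matrix identity: Q^n = [[F_(n+1), F_n], [F_n, F_(n-1)]] with Q = [[1,1],[1,0]].
n = 310 = 100110110₂. Square-and-multiply, entries mod 179:
Q^1 = [[1,1],[1,0]]
Q^2 = (Q^1)² = [[2,1],[1,1]]
Q^4 = (Q^2)² = [[5,3],[3,2]]
Q^9 = (Q^4)²·Q = [[55,34],[34,21]]
Q^19 = (Q^9)²·Q = [[142,64],[64,78]]
Q^38 = (Q^19)² = [[95,118],[118,156]]
Q^77 = (Q^38)²·Q = [[120,37],[37,83]]
Q^155 = (Q^77)²·Q = [[10,17],[17,172]]
Q^310 = (Q^155)² = [[31,51],[51,159]]
F_310 mod 179 = Q^310[0][1] = 51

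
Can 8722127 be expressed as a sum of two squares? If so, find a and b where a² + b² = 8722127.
Not possible

Factorization: 8722127 = 29 × 67^3
By Fermat: n is sum of two squares iff every prime p ≡ 3 (mod 4) appears to even power.
Prime(s) ≡ 3 (mod 4) with odd exponent: [(67, 3)]
Therefore 8722127 cannot be expressed as a² + b².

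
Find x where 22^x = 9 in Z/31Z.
16

Baby-step giant-step with step n = ⌈√31⌉ = 6.
Baby steps 22^j mod 31 (j:value) for j=0..5: 0:1, 1:22, 2:19, 3:15, 4:20, 5:6.
Giant-step multiplier: 22^(-6) ≡ 22^(30-6) = 22^24 ≡ 4 (mod 31).
Giant steps γ_i = 9·4^i mod 31: γ_0=9, γ_1=5, γ_2=20 (in table at j=4).
x = i·n + j = 2·6 + 4 = 16.
Check: 22^16 ≡ 9 (mod 31).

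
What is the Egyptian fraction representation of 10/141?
1/15 + 1/235

Greedy algorithm:
10/141: ceiling(141/10) = 15, use 1/15
1/235: ceiling(235/1) = 235, use 1/235
Result: 10/141 = 1/15 + 1/235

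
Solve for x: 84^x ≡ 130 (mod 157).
120

Baby-step giant-step with step n = ⌈√157⌉ = 13.
Baby steps 84^j mod 157 (j:value) for j=0..12: 0:1, 1:84, 2:148, 3:29, 4:81, 5:53, 6:56, 7:151, 8:124, 9:54, 10:140, 11:142, 12:153.
Giant-step multiplier: 84^(-13) ≡ 84^(156-13) = 84^143 ≡ 107 (mod 157).
Giant steps γ_i = 130·107^i mod 157: γ_0=130, γ_1=94, γ_2=10, γ_3=128, γ_4=37, γ_5=34, γ_6=27, γ_7=63, γ_8=147, γ_9=29 (in table at j=3).
x = i·n + j = 9·13 + 3 = 120.
Check: 84^120 ≡ 130 (mod 157).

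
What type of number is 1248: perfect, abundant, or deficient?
abundant

Proper divisors of 1248: sum = 1 + 2 + 3 + 4 + 6 + 8 + 12 + 13 + ... + 208 + 312 + 416 + 624 (23 divisors) = 2280
Since 2280 > 1248, 1248 is abundant.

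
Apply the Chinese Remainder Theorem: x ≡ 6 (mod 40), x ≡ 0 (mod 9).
126

Using Chinese Remainder Theorem:
M = 40 × 9 = 360
M1 = 9, M2 = 40
y1 = 9^(-1) mod 40 = 9
y2 = 40^(-1) mod 9 = 7
x = (6×9×9 + 0×40×7) mod 360 = 126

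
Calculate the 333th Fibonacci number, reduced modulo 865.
783

Matrix identity: Q^n = [[F_(n+1), F_n], [F_n, F_(n-1)]] with Q = [[1,1],[1,0]].
n = 333 = 101001101₂. Square-and-multiply, entries mod 865:
Q^1 = [[1,1],[1,0]]
Q^2 = (Q^1)² = [[2,1],[1,1]]
Q^5 = (Q^2)²·Q = [[8,5],[5,3]]
Q^10 = (Q^5)² = [[89,55],[55,34]]
Q^20 = (Q^10)² = [[566,710],[710,721]]
Q^41 = (Q^20)²·Q = [[441,111],[111,330]]
Q^83 = (Q^41)²·Q = [[13,67],[67,811]]
Q^166 = (Q^83)² = [[333,713],[713,485]]
Q^333 = (Q^166)²·Q = [[142,783],[783,224]]
F_333 mod 865 = Q^333[0][1] = 783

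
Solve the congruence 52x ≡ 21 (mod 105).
x ≡ 63 (mod 105)

gcd(52, 105) = 1, which divides 21, so solutions exist.
Find 52^(-1) mod 105 by the extended Euclidean algorithm:
105 = 2 × 52 + 1  ⟹  1 = (1)·105 + (-2)·52
So (-2)·52 ≡ 1 (mod 105), i.e. 52^(-1) ≡ -2 ≡ 103 (mod 105).
x ≡ 103 × 21 = 2163 ≡ 63 (mod 105).
Check: 52 × 63 = 3276 ≡ 21 (mod 105).
Unique solution: x ≡ 63 (mod 105)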